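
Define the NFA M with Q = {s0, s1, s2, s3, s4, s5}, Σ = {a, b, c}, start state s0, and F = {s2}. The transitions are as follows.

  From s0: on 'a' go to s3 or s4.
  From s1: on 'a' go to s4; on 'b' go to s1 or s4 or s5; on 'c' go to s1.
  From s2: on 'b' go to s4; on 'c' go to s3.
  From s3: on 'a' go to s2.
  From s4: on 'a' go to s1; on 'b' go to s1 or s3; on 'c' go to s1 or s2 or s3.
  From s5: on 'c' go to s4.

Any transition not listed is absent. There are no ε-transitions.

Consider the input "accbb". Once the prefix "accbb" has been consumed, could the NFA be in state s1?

Yes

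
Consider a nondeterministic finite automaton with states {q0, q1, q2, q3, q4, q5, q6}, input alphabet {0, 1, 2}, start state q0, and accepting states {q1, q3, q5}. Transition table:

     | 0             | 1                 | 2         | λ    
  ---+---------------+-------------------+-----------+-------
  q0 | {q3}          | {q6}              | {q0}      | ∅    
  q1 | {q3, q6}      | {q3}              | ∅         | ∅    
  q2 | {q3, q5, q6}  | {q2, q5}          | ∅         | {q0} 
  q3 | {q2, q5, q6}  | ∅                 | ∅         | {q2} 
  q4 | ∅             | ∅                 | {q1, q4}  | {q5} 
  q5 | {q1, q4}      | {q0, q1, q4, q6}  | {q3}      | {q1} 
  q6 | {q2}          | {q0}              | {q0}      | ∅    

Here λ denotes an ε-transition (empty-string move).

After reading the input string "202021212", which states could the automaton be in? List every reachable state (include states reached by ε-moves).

{q0}

Start in {q0}.
Read '2': q0→{q0}; now {q0}.
Read '0': q0→{q3}; union {q3}; ε-closure = {q0, q2, q3}.
Read '2': q0→{q0}, q2→∅, q3→∅; now {q0}.
Read '0': q0→{q3}; union {q3}; ε-closure = {q0, q2, q3}.
Read '2': q0→{q0}, q2→∅, q3→∅; now {q0}.
Read '1': q0→{q6}; now {q6}.
Read '2': q6→{q0}; now {q0}.
Read '1': q0→{q6}; now {q6}.
Read '2': q6→{q0}; now {q0}.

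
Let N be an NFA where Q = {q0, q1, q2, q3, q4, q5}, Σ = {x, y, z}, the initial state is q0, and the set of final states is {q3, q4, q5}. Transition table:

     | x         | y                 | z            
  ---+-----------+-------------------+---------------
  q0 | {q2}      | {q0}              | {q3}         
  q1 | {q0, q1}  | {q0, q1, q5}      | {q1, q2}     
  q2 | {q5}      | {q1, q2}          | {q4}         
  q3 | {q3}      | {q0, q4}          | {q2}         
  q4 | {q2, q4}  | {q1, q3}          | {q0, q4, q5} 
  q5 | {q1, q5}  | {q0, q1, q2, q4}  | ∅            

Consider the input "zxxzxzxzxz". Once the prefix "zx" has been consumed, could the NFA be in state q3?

Yes

Start in {q0}.
Read 'z': q0→{q3}; now {q3}.
Read 'x': q3→{q3}; now {q3}.
State q3 is in {q3}.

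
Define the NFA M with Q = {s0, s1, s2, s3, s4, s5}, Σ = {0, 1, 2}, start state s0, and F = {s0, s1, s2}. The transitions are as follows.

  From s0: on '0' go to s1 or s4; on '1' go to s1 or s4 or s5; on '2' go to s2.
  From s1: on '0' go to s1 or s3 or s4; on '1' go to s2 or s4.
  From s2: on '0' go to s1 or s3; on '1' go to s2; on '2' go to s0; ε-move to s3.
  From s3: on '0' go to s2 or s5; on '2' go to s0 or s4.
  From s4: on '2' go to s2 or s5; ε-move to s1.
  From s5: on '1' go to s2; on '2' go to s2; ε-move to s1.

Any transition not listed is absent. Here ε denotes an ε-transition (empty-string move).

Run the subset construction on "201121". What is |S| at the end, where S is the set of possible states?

Start in {s0}.
Read '2': {s0} → {s2, s3}.
Read '0': {s2, s3} → {s1, s2, s3, s5}.
Read '1': {s1, s2, s3, s5} → {s1, s2, s3, s4}.
Read '1': {s1, s2, s3, s4} → {s1, s2, s3, s4}.
Read '2': {s1, s2, s3, s4} → {s0, s1, s2, s3, s4, s5}.
Read '1': {s0, s1, s2, s3, s4, s5} → {s1, s2, s3, s4, s5}.
That set has 5 states.

5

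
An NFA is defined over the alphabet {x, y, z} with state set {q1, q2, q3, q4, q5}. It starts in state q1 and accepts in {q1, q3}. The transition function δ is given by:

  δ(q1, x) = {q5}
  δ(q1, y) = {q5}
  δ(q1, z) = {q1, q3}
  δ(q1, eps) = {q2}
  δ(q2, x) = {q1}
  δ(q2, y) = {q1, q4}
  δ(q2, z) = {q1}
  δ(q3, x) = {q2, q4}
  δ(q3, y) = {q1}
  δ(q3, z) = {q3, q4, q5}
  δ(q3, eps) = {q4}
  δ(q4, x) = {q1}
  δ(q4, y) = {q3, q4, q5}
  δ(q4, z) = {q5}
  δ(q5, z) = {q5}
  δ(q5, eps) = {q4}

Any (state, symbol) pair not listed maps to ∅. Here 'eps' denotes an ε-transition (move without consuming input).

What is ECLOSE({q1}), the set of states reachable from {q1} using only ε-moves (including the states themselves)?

{q1, q2}

Begin with {q1}.
ε-move q1 → q2; add q2.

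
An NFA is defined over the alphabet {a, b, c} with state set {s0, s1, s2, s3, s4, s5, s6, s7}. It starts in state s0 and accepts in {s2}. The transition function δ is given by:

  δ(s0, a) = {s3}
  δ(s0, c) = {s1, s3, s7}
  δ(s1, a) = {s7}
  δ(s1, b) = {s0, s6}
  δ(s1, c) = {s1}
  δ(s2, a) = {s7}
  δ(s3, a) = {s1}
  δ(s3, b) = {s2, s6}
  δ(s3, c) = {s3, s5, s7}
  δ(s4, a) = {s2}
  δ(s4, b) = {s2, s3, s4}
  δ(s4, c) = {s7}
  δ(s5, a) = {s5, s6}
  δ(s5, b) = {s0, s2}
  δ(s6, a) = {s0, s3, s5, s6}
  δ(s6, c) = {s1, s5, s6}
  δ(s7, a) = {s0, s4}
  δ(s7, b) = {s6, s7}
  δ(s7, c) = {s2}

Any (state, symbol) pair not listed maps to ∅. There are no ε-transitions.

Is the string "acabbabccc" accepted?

Start in {s0}.
Read 'a': s0→{s3}; now {s3}.
Read 'c': s3→{s3, s5, s7}; now {s3, s5, s7}.
Read 'a': s3→{s1}, s5→{s5, s6}, s7→{s0, s4}; now {s0, s1, s4, s5, s6}.
Read 'b': s0→∅, s1→{s0, s6}, s4→{s2, s3, s4}, s5→{s0, s2}, s6→∅; now {s0, s2, s3, s4, s6}.
Read 'b': s0→∅, s2→∅, s3→{s2, s6}, s4→{s2, s3, s4}, s6→∅; now {s2, s3, s4, s6}.
Read 'a': s2→{s7}, s3→{s1}, s4→{s2}, s6→{s0, s3, s5, s6}; now {s0, s1, s2, s3, s5, s6, s7}.
Read 'b': s0→∅, s1→{s0, s6}, s2→∅, s3→{s2, s6}, s5→{s0, s2}, s6→∅, s7→{s6, s7}; now {s0, s2, s6, s7}.
Read 'c': s0→{s1, s3, s7}, s2→∅, s6→{s1, s5, s6}, s7→{s2}; now {s1, s2, s3, s5, s6, s7}.
Read 'c': s1→{s1}, s2→∅, s3→{s3, s5, s7}, s5→∅, s6→{s1, s5, s6}, s7→{s2}; now {s1, s2, s3, s5, s6, s7}.
Read 'c': s1→{s1}, s2→∅, s3→{s3, s5, s7}, s5→∅, s6→{s1, s5, s6}, s7→{s2}; now {s1, s2, s3, s5, s6, s7}.
The final set {s1, s2, s3, s5, s6, s7} contains the accepting state s2.

Yes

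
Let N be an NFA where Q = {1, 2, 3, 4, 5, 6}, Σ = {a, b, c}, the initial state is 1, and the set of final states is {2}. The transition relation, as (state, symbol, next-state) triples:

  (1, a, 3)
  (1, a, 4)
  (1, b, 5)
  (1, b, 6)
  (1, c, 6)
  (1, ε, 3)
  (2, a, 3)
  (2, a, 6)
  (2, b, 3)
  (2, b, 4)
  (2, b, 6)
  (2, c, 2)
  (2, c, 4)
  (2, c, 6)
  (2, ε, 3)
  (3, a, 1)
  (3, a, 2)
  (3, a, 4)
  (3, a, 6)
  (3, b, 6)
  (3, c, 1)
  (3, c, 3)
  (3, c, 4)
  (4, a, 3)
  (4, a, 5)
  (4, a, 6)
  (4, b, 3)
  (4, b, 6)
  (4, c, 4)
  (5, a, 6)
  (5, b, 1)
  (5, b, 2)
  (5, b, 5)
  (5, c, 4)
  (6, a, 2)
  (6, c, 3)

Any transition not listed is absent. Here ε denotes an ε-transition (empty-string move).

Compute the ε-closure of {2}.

{2, 3}

Begin with {2}.
ε-move 2 → 3; add 3.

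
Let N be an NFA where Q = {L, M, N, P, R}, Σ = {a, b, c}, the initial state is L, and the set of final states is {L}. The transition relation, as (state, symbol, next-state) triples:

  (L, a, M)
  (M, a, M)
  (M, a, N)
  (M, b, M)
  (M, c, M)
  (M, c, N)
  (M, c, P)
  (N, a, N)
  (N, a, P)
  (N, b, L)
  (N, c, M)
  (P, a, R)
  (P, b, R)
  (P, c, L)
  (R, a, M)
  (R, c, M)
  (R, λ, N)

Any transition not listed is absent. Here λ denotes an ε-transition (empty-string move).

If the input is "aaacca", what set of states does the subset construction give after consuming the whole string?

{M, N, P, R}

Start in {L}.
Read 'a': {L} → {M}.
Read 'a': {M} → {M, N}.
Read 'a': {M, N} → {M, N, P}.
Read 'c': {M, N, P} → {L, M, N, P}.
Read 'c': {L, M, N, P} → {L, M, N, P}.
Read 'a': {L, M, N, P} → {M, N, P, R}.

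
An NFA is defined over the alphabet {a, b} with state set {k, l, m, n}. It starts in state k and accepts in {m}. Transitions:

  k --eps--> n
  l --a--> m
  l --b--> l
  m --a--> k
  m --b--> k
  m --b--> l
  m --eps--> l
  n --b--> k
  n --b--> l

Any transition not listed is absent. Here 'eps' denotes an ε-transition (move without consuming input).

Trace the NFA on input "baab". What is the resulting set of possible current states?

Start: ε-closure({k}) = {k, n}.
Read 'b': k→∅, n→{k, l}; union {k, l}; ε-closure = {k, l, n}.
Read 'a': k→∅, l→{m}, n→∅; union {m}; ε-closure = {l, m}.
Read 'a': l→{m}, m→{k}; union {k, m}; ε-closure = {k, l, m, n}.
Read 'b': k→∅, l→{l}, m→{k, l}, n→{k, l}; union {k, l}; ε-closure = {k, l, n}.

{k, l, n}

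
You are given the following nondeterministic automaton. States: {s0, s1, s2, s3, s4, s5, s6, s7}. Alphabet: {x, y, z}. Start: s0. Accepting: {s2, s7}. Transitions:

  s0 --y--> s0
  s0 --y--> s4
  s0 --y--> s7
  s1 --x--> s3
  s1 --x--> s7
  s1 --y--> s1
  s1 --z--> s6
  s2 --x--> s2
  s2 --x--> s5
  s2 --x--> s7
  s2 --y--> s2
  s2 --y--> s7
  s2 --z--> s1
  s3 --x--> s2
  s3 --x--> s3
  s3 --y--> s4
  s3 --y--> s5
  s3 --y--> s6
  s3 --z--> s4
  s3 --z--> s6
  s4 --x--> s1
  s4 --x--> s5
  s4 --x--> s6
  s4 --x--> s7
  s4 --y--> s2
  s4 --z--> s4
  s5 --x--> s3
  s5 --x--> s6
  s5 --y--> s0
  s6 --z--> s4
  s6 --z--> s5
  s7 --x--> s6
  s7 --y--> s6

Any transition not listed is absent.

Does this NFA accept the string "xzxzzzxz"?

Start in {s0}.
Read 'x': s0→∅; now ∅.
The set is empty and remains empty for the remaining 7 symbols.
The final set ∅ contains no accepting state.

No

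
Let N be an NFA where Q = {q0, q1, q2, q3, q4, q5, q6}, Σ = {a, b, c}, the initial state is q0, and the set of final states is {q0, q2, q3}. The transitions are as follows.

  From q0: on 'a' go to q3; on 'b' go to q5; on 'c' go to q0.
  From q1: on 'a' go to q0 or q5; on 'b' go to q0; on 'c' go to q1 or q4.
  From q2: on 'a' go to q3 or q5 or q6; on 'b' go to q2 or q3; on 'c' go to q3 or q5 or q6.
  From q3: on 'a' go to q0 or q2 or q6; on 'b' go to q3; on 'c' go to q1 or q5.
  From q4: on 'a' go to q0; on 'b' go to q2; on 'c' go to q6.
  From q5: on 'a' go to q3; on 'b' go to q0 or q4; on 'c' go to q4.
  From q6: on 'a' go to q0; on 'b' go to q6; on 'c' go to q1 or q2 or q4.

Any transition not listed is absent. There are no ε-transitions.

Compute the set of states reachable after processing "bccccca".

{q0, q3, q5, q6}

Start in {q0}.
Read 'b': q0→{q5}; now {q5}.
Read 'c': q5→{q4}; now {q4}.
Read 'c': q4→{q6}; now {q6}.
Read 'c': q6→{q1, q2, q4}; now {q1, q2, q4}.
Read 'c': q1→{q1, q4}, q2→{q3, q5, q6}, q4→{q6}; now {q1, q3, q4, q5, q6}.
Read 'c': q1→{q1, q4}, q3→{q1, q5}, q4→{q6}, q5→{q4}, q6→{q1, q2, q4}; now {q1, q2, q4, q5, q6}.
Read 'a': q1→{q0, q5}, q2→{q3, q5, q6}, q4→{q0}, q5→{q3}, q6→{q0}; now {q0, q3, q5, q6}.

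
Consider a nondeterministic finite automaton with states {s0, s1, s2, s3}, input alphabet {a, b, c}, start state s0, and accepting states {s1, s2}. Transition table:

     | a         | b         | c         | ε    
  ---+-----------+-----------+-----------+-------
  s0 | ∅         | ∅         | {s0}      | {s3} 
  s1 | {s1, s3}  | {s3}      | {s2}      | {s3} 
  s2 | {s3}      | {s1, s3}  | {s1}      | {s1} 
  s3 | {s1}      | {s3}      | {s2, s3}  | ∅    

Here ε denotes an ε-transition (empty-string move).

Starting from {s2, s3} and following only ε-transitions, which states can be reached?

{s1, s2, s3}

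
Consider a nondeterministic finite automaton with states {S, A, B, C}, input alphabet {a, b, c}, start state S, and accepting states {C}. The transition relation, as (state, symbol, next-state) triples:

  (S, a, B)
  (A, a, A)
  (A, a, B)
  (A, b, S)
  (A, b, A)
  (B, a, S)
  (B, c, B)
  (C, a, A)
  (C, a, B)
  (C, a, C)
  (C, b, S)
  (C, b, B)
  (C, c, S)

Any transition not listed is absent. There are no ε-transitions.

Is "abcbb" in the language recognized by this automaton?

Start in {S}.
Read 'a': {S} → {B}.
Read 'b': {B} → ∅.
The set is empty and remains empty for the remaining 3 symbols.
The final set ∅ contains no accepting state.

No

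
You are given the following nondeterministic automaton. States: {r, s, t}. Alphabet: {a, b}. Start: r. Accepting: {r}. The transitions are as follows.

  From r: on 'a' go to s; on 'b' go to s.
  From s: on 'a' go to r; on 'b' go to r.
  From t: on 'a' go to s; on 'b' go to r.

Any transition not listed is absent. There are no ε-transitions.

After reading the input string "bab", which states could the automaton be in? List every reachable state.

Start in {r}.
Read 'b': r→{s}; now {s}.
Read 'a': s→{r}; now {r}.
Read 'b': r→{s}; now {s}.

{s}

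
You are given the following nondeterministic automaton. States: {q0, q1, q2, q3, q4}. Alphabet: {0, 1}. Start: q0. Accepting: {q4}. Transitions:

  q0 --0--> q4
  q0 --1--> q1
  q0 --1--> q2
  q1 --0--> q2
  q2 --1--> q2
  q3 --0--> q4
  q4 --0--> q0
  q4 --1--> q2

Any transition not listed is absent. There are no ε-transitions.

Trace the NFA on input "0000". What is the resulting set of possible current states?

{q0}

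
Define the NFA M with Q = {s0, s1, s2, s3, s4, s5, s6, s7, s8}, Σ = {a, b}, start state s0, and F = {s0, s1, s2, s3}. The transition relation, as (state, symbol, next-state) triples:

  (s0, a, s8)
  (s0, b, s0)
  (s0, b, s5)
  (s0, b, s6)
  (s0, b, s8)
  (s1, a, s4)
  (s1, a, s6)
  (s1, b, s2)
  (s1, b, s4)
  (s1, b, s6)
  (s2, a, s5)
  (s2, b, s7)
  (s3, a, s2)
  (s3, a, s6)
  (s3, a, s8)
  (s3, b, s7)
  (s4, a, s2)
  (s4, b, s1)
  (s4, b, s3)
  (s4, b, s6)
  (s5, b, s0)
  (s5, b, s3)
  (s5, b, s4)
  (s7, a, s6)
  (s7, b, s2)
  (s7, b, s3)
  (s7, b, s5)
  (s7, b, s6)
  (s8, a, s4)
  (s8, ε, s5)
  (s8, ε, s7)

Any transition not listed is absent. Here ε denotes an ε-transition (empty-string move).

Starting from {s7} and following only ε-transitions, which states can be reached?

Begin with {s7}.
No ε-moves leave this set, so the closure equals the set itself.

{s7}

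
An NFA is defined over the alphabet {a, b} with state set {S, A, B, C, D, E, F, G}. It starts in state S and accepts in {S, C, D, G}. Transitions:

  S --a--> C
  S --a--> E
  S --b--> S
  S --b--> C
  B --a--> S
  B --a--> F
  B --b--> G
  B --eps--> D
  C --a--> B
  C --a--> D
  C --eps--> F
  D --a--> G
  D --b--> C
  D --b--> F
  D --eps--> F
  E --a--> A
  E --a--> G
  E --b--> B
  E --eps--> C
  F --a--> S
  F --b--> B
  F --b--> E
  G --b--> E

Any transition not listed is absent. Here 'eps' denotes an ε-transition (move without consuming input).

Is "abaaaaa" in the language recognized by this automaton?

Start in {S}.
Read 'a': {S} → {C, E, F}.
Read 'b': {C, E, F} → {B, C, D, E, F}.
Read 'a': {B, C, D, E, F} → {S, A, B, D, F, G}.
Read 'a': {S, A, B, D, F, G} → {S, C, E, F, G}.
Read 'a': {S, C, E, F, G} → {S, A, B, C, D, E, F, G}.
Read 'a': {S, A, B, C, D, E, F, G} → {S, A, B, C, D, E, F, G}.
Read 'a': {S, A, B, C, D, E, F, G} → {S, A, B, C, D, E, F, G}.
The final set {S, A, B, C, D, E, F, G} contains the accepting states S, C, D, G.

Yes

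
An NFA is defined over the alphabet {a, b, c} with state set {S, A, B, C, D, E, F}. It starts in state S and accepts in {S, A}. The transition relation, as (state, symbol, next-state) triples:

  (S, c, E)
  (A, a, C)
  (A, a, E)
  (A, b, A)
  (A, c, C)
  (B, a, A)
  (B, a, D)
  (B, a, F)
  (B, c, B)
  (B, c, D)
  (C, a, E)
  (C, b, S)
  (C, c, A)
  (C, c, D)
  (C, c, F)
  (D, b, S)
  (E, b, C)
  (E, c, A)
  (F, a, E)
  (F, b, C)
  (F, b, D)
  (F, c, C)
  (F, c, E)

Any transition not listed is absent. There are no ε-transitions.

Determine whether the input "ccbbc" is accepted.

Start in {S}.
Read 'c': S→{E}; now {E}.
Read 'c': E→{A}; now {A}.
Read 'b': A→{A}; now {A}.
Read 'b': A→{A}; now {A}.
Read 'c': A→{C}; now {C}.
The final set {C} contains no accepting state.

No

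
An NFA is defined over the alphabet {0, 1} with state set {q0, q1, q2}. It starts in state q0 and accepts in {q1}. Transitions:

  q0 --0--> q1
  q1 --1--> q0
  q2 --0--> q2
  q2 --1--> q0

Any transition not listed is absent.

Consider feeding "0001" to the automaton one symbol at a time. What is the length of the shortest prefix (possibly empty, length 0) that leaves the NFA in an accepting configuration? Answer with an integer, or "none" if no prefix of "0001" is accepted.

Start in {q0}.
Read '0': q0→{q1}; now {q1}.
None of the earlier sets intersect F, but {q1} does.

1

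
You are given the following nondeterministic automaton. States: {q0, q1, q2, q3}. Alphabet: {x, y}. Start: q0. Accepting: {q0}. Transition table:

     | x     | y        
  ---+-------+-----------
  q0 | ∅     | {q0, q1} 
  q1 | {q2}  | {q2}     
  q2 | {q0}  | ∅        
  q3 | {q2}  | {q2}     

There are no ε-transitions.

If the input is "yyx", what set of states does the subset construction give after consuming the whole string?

{q0, q2}

Start in {q0}.
Read 'y': q0→{q0, q1}; now {q0, q1}.
Read 'y': q0→{q0, q1}, q1→{q2}; now {q0, q1, q2}.
Read 'x': q0→∅, q1→{q2}, q2→{q0}; now {q0, q2}.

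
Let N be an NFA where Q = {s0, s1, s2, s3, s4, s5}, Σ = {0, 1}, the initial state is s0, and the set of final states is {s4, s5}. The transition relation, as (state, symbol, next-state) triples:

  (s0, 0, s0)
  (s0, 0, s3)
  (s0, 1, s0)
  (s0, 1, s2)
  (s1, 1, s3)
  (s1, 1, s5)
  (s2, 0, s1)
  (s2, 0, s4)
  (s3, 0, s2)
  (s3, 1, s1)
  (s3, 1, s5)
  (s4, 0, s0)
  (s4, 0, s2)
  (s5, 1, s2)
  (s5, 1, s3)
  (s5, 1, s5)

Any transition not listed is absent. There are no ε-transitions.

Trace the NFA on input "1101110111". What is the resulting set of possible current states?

Start in {s0}.
Read '1': s0→{s0, s2}; now {s0, s2}.
Read '1': s0→{s0, s2}, s2→∅; now {s0, s2}.
Read '0': s0→{s0, s3}, s2→{s1, s4}; now {s0, s1, s3, s4}.
Read '1': s0→{s0, s2}, s1→{s3, s5}, s3→{s1, s5}, s4→∅; now {s0, s1, s2, s3, s5}.
Read '1': s0→{s0, s2}, s1→{s3, s5}, s2→∅, s3→{s1, s5}, s5→{s2, s3, s5}; now {s0, s1, s2, s3, s5}.
Read '1': s0→{s0, s2}, s1→{s3, s5}, s2→∅, s3→{s1, s5}, s5→{s2, s3, s5}; now {s0, s1, s2, s3, s5}.
Read '0': s0→{s0, s3}, s1→∅, s2→{s1, s4}, s3→{s2}, s5→∅; now {s0, s1, s2, s3, s4}.
Read '1': s0→{s0, s2}, s1→{s3, s5}, s2→∅, s3→{s1, s5}, s4→∅; now {s0, s1, s2, s3, s5}.
Read '1': s0→{s0, s2}, s1→{s3, s5}, s2→∅, s3→{s1, s5}, s5→{s2, s3, s5}; now {s0, s1, s2, s3, s5}.
Read '1': s0→{s0, s2}, s1→{s3, s5}, s2→∅, s3→{s1, s5}, s5→{s2, s3, s5}; now {s0, s1, s2, s3, s5}.

{s0, s1, s2, s3, s5}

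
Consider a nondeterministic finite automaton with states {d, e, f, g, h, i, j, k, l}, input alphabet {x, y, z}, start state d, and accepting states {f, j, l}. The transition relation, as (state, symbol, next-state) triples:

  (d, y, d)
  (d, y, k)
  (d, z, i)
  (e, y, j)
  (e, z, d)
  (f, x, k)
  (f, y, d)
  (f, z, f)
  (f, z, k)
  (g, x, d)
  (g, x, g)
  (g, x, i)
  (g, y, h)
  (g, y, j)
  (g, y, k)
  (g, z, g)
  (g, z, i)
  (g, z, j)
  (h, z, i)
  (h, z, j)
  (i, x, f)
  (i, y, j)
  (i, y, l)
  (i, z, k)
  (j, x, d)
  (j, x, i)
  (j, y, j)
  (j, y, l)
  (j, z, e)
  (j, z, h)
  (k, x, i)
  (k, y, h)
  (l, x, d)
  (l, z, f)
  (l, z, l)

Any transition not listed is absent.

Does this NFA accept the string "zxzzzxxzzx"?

No

Start in {d}.
Read 'z': {d} → {i}.
Read 'x': {i} → {f}.
Read 'z': {f} → {f, k}.
Read 'z': {f, k} → {f, k}.
Read 'z': {f, k} → {f, k}.
Read 'x': {f, k} → {i, k}.
Read 'x': {i, k} → {f, i}.
Read 'z': {f, i} → {f, k}.
Read 'z': {f, k} → {f, k}.
Read 'x': {f, k} → {i, k}.
The final set {i, k} contains no accepting state.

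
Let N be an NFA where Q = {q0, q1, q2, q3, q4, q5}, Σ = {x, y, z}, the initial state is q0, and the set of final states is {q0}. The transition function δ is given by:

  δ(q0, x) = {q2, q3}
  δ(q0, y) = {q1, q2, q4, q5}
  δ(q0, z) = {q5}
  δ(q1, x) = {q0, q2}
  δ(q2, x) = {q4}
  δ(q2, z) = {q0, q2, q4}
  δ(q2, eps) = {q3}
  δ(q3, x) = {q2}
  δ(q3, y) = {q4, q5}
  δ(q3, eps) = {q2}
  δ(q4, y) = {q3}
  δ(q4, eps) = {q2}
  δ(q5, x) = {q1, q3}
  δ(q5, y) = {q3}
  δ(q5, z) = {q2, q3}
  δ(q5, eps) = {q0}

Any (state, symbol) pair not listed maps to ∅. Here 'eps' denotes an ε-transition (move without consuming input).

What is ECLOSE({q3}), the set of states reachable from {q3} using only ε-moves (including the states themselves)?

Begin with {q3}.
ε-move q3 → q2; add q2.

{q2, q3}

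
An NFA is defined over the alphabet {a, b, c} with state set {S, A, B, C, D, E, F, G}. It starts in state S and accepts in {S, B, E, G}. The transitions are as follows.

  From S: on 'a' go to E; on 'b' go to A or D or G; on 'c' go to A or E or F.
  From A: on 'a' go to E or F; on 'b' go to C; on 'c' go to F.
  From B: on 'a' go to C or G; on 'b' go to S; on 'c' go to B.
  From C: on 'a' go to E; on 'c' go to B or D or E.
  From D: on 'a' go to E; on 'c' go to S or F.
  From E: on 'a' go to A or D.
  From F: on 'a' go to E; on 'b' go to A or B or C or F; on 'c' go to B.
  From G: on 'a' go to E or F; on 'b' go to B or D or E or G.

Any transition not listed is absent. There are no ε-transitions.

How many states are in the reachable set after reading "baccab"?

4

Start in {S}.
Read 'b': {S} → {A, D, G}.
Read 'a': {A, D, G} → {E, F}.
Read 'c': {E, F} → {B}.
Read 'c': {B} → {B}.
Read 'a': {B} → {C, G}.
Read 'b': {C, G} → {B, D, E, G}.
That set has 4 states.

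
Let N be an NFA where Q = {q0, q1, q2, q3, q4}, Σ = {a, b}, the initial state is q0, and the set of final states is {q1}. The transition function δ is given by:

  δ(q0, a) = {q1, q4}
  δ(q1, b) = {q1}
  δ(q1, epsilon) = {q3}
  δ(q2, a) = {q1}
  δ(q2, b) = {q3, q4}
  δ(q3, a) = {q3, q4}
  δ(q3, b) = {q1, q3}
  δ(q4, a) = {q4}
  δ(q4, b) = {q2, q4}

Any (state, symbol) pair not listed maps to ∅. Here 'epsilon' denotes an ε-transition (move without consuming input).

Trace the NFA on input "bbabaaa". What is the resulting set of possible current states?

Start in {q0}.
Read 'b': q0→∅; now ∅.
The set is empty and remains empty for the remaining 6 symbols.

∅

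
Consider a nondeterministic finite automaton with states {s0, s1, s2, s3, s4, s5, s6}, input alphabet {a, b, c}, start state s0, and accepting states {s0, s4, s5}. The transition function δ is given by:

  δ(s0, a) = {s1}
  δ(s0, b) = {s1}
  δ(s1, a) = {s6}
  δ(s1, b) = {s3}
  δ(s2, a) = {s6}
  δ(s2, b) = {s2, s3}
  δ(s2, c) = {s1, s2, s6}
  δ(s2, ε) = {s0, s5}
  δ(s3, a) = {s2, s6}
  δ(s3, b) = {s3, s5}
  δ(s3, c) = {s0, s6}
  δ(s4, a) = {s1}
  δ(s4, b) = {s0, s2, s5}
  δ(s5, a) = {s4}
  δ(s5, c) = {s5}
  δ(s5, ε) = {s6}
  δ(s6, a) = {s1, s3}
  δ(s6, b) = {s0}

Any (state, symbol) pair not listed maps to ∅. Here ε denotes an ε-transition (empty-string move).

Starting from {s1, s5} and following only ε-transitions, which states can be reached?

{s1, s5, s6}

Begin with {s1, s5}.
ε-move s5 → s6; add s6.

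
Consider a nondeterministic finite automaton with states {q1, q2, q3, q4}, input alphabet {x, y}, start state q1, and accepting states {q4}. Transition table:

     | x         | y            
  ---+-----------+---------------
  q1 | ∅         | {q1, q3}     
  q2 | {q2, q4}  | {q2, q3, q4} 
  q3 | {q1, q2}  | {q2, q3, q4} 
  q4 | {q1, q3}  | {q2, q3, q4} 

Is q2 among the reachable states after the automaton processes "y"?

No

Start in {q1}.
Read 'y': q1→{q1, q3}; now {q1, q3}.
State q2 is not in {q1, q3}.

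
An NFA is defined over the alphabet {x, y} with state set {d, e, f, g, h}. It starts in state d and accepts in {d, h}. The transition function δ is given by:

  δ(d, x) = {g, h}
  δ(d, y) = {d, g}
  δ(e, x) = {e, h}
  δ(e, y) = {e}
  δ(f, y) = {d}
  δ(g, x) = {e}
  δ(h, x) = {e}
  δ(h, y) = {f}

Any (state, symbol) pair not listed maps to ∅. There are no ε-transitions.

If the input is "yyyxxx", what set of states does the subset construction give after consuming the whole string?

{e, h}

Start in {d}.
Read 'y': d→{d, g}; now {d, g}.
Read 'y': d→{d, g}, g→∅; now {d, g}.
Read 'y': d→{d, g}, g→∅; now {d, g}.
Read 'x': d→{g, h}, g→{e}; now {e, g, h}.
Read 'x': e→{e, h}, g→{e}, h→{e}; now {e, h}.
Read 'x': e→{e, h}, h→{e}; now {e, h}.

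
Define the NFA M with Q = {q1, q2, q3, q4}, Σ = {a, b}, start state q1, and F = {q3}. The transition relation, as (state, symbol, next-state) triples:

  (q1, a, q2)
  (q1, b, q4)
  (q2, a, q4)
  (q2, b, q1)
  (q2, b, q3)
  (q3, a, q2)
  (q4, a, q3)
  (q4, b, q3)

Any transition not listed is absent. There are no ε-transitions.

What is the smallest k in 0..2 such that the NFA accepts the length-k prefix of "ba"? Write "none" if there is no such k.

Start in {q1}.
Read 'b': q1→{q4}; now {q4}.
Read 'a': q4→{q3}; now {q3}.
None of the earlier sets intersect F, but {q3} does.

2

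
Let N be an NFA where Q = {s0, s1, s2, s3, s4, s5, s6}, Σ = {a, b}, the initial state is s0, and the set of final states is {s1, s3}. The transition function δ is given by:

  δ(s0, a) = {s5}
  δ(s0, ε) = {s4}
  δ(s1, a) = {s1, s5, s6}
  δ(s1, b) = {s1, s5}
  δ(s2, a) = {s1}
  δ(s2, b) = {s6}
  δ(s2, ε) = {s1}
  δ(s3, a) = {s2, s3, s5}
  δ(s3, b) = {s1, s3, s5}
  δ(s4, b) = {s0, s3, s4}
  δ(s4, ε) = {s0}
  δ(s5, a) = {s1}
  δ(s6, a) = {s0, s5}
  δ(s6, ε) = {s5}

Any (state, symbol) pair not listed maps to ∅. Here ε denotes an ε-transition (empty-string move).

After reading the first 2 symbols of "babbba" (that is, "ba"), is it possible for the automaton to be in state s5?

Start: ε-closure({s0}) = {s0, s4}.
Read 'b': s0→∅, s4→{s0, s3, s4}; now {s0, s3, s4}.
Read 'a': s0→{s5}, s3→{s2, s3, s5}, s4→∅; union {s2, s3, s5}; ε-closure = {s1, s2, s3, s5}.
State s5 is in {s1, s2, s3, s5}.

Yes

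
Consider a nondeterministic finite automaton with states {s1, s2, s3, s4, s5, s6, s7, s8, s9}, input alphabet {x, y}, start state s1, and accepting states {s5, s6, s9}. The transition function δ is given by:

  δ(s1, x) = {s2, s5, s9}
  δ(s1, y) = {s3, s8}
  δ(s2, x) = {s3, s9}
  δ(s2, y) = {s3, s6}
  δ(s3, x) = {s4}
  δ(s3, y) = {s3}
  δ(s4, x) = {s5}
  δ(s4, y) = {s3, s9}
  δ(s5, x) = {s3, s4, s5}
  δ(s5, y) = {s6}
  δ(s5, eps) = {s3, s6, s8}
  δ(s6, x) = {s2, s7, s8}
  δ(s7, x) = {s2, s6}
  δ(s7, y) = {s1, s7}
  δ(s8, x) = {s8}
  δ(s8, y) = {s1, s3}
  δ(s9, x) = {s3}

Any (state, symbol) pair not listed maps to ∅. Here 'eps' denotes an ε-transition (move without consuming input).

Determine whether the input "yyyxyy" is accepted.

No

Start in {s1}.
Read 'y': {s1} → {s3, s8}.
Read 'y': {s3, s8} → {s1, s3}.
Read 'y': {s1, s3} → {s3, s8}.
Read 'x': {s3, s8} → {s4, s8}.
Read 'y': {s4, s8} → {s1, s3, s9}.
Read 'y': {s1, s3, s9} → {s3, s8}.
The final set {s3, s8} contains no accepting state.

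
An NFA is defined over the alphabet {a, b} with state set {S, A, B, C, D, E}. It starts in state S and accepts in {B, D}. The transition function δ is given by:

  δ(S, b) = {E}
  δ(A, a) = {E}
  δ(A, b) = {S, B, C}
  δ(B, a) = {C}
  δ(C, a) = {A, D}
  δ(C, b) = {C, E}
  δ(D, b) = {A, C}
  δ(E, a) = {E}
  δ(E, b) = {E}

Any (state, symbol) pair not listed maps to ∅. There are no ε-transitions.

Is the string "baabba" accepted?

No

Start in {S}.
Read 'b': S→{E}; now {E}.
Read 'a': E→{E}; now {E}.
Read 'a': E→{E}; now {E}.
Read 'b': E→{E}; now {E}.
Read 'b': E→{E}; now {E}.
Read 'a': E→{E}; now {E}.
The final set {E} contains no accepting state.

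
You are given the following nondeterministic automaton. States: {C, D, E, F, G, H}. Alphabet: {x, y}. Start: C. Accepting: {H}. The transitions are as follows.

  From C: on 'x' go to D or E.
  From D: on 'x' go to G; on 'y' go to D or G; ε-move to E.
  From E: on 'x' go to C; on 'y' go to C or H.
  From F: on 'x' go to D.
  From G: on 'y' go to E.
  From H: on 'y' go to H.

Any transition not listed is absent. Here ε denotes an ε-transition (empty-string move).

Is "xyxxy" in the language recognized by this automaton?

Start in {C}.
Read 'x': {C} → {D, E}.
Read 'y': {D, E} → {C, D, E, G, H}.
Read 'x': {C, D, E, G, H} → {C, D, E, G}.
Read 'x': {C, D, E, G} → {C, D, E, G}.
Read 'y': {C, D, E, G} → {C, D, E, G, H}.
The final set {C, D, E, G, H} contains the accepting state H.

Yes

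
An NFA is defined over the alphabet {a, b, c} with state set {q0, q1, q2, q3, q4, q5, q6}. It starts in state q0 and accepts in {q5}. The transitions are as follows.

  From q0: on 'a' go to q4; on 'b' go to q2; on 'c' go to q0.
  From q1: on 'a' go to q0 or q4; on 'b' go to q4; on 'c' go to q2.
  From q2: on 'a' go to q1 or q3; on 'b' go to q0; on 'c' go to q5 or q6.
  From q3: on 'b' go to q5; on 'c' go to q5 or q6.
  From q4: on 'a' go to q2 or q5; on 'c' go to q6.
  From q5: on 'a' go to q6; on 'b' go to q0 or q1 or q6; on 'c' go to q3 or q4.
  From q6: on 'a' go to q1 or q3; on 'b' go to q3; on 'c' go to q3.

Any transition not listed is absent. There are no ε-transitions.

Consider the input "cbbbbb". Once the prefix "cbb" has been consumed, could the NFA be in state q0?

Yes

Start in {q0}.
Read 'c': {q0} → {q0}.
Read 'b': {q0} → {q2}.
Read 'b': {q2} → {q0}.
State q0 is in {q0}.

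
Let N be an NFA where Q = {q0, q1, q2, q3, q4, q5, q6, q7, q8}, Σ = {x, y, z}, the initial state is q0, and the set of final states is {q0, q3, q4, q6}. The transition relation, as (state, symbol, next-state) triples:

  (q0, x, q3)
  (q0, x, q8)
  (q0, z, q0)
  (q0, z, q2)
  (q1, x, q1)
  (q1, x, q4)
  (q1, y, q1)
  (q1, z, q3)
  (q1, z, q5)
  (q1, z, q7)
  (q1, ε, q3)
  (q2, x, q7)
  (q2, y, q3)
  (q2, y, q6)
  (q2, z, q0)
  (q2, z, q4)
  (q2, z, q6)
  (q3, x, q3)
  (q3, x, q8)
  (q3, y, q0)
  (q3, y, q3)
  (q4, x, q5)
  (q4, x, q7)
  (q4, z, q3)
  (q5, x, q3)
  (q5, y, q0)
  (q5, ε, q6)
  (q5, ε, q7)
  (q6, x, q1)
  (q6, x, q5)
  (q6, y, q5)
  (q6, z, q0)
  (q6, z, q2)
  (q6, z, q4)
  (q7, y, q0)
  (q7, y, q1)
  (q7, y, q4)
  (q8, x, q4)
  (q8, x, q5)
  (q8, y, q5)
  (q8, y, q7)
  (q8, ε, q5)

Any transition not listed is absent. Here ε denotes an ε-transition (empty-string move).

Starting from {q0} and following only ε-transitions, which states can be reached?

{q0}

Begin with {q0}.
No ε-moves leave this set, so the closure equals the set itself.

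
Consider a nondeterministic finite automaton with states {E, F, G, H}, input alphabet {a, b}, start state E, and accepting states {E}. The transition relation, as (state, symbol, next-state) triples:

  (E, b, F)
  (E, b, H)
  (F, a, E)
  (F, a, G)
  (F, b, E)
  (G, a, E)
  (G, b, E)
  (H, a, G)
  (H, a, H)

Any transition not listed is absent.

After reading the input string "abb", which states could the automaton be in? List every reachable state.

∅

Start in {E}.
Read 'a': E→∅; now ∅.
The set is empty and remains empty for the remaining 2 symbols.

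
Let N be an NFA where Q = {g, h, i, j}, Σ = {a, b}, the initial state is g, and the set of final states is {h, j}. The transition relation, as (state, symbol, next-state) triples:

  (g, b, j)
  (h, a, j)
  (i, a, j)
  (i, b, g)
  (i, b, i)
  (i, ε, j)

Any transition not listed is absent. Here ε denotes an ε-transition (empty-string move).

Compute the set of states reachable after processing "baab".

Start in {g}.
Read 'b': g→{j}; now {j}.
Read 'a': j→∅; now ∅.
The set is empty and remains empty for the remaining 2 symbols.

∅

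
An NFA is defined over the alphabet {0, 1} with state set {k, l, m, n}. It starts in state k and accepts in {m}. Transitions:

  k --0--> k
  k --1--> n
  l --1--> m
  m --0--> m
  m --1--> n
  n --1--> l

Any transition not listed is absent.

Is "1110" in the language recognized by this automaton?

Yes

Start in {k}.
Read '1': k→{n}; now {n}.
Read '1': n→{l}; now {l}.
Read '1': l→{m}; now {m}.
Read '0': m→{m}; now {m}.
The final set {m} contains the accepting state m.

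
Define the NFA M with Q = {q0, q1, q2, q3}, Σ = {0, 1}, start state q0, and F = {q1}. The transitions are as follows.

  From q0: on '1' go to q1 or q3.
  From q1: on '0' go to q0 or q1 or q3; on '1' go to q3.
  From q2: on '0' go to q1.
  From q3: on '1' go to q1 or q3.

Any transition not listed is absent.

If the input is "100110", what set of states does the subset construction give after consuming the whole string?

{q0, q1, q3}

Start in {q0}.
Read '1': q0→{q1, q3}; now {q1, q3}.
Read '0': q1→{q0, q1, q3}, q3→∅; now {q0, q1, q3}.
Read '0': q0→∅, q1→{q0, q1, q3}, q3→∅; now {q0, q1, q3}.
Read '1': q0→{q1, q3}, q1→{q3}, q3→{q1, q3}; now {q1, q3}.
Read '1': q1→{q3}, q3→{q1, q3}; now {q1, q3}.
Read '0': q1→{q0, q1, q3}, q3→∅; now {q0, q1, q3}.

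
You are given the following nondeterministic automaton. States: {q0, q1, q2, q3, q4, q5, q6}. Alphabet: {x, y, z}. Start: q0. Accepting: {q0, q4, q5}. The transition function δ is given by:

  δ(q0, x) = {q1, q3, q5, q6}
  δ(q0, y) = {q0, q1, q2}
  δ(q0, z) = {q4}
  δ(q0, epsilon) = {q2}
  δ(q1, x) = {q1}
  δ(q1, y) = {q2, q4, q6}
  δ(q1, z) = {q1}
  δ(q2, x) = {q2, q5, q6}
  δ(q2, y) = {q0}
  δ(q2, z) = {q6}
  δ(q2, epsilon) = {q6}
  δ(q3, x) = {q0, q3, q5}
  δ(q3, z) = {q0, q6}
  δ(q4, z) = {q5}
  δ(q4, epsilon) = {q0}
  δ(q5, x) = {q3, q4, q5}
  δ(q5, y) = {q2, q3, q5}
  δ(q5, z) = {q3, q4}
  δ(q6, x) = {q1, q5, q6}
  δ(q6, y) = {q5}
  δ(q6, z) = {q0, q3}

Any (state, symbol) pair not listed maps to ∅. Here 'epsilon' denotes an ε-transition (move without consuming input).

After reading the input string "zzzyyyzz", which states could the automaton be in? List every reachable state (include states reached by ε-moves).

{q0, q1, q2, q3, q4, q5, q6}

Start: ε-closure({q0}) = {q0, q2, q6}.
Read 'z': q0→{q4}, q2→{q6}, q6→{q0, q3}; union {q0, q3, q4, q6}; ε-closure = {q0, q2, q3, q4, q6}.
Read 'z': q0→{q4}, q2→{q6}, q3→{q0, q6}, q4→{q5}, q6→{q0, q3}; union {q0, q3, q4, q5, q6}; ε-closure = {q0, q2, q3, q4, q5, q6}.
Read 'z': q0→{q4}, q2→{q6}, q3→{q0, q6}, q4→{q5}, q5→{q3, q4}, q6→{q0, q3}; union {q0, q3, q4, q5, q6}; ε-closure = {q0, q2, q3, q4, q5, q6}.
Read 'y': q0→{q0, q1, q2}, q2→{q0}, q3→∅, q4→∅, q5→{q2, q3, q5}, q6→{q5}; union {q0, q1, q2, q3, q5}; ε-closure = {q0, q1, q2, q3, q5, q6}.
Read 'y': q0→{q0, q1, q2}, q1→{q2, q4, q6}, q2→{q0}, q3→∅, q5→{q2, q3, q5}, q6→{q5}; now {q0, q1, q2, q3, q4, q5, q6}.
Read 'y': q0→{q0, q1, q2}, q1→{q2, q4, q6}, q2→{q0}, q3→∅, q4→∅, q5→{q2, q3, q5}, q6→{q5}; now {q0, q1, q2, q3, q4, q5, q6}.
Read 'z': q0→{q4}, q1→{q1}, q2→{q6}, q3→{q0, q6}, q4→{q5}, q5→{q3, q4}, q6→{q0, q3}; union {q0, q1, q3, q4, q5, q6}; ε-closure = {q0, q1, q2, q3, q4, q5, q6}.
Read 'z': q0→{q4}, q1→{q1}, q2→{q6}, q3→{q0, q6}, q4→{q5}, q5→{q3, q4}, q6→{q0, q3}; union {q0, q1, q3, q4, q5, q6}; ε-closure = {q0, q1, q2, q3, q4, q5, q6}.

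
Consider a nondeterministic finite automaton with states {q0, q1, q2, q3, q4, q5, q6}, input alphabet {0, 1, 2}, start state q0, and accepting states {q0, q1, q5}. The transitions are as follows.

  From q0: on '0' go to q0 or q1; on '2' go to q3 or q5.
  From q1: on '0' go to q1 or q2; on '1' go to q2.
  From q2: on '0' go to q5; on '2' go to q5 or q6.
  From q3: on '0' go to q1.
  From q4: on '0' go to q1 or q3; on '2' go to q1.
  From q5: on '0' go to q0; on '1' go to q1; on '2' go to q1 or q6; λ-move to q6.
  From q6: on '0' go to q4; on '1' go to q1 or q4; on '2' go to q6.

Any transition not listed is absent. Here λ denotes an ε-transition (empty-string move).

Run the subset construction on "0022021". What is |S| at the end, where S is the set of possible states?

Start in {q0}.
Read '0': q0→{q0, q1}; now {q0, q1}.
Read '0': q0→{q0, q1}, q1→{q1, q2}; now {q0, q1, q2}.
Read '2': q0→{q3, q5}, q1→∅, q2→{q5, q6}; now {q3, q5, q6}.
Read '2': q3→∅, q5→{q1, q6}, q6→{q6}; now {q1, q6}.
Read '0': q1→{q1, q2}, q6→{q4}; now {q1, q2, q4}.
Read '2': q1→∅, q2→{q5, q6}, q4→{q1}; now {q1, q5, q6}.
Read '1': q1→{q2}, q5→{q1}, q6→{q1, q4}; now {q1, q2, q4}.
That set has 3 states.

3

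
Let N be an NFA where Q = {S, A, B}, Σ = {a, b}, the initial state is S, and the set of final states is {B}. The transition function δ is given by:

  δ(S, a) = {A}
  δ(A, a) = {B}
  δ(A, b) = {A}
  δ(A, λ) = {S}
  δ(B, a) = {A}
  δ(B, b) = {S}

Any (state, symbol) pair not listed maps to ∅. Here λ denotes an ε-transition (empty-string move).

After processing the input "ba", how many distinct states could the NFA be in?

0

Start in {S}.
Read 'b': {S} → ∅.
The set is empty and remains empty for the remaining 1 symbol.
That set has 0 states.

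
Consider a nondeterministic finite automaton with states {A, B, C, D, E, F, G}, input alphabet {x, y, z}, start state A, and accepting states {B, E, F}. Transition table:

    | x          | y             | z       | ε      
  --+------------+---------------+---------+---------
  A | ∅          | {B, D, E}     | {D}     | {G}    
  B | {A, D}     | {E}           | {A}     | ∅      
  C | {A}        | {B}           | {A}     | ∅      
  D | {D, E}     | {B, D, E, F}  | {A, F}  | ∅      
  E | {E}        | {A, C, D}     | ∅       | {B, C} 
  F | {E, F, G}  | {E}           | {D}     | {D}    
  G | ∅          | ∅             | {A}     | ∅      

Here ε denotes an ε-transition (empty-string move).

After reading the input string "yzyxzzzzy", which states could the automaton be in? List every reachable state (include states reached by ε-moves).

{B, C, D, E, F}

Start: ε-closure({A}) = {A, G}.
Read 'y': {A, G} → {B, C, D, E}.
Read 'z': {B, C, D, E} → {A, D, F, G}.
Read 'y': {A, D, F, G} → {B, C, D, E, F}.
Read 'x': {B, C, D, E, F} → {A, B, C, D, E, F, G}.
Read 'z': {A, B, C, D, E, F, G} → {A, D, F, G}.
Read 'z': {A, D, F, G} → {A, D, F, G}.
Read 'z': {A, D, F, G} → {A, D, F, G}.
Read 'z': {A, D, F, G} → {A, D, F, G}.
Read 'y': {A, D, F, G} → {B, C, D, E, F}.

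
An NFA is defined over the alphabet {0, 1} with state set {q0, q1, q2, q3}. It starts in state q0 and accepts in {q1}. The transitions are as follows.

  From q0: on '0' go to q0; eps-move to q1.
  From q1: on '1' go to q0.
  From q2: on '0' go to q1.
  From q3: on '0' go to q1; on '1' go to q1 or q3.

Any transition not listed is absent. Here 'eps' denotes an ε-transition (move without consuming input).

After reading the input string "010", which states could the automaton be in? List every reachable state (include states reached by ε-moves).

{q0, q1}

Start: ε-closure({q0}) = {q0, q1}.
Read '0': {q0, q1} → {q0, q1}.
Read '1': {q0, q1} → {q0, q1}.
Read '0': {q0, q1} → {q0, q1}.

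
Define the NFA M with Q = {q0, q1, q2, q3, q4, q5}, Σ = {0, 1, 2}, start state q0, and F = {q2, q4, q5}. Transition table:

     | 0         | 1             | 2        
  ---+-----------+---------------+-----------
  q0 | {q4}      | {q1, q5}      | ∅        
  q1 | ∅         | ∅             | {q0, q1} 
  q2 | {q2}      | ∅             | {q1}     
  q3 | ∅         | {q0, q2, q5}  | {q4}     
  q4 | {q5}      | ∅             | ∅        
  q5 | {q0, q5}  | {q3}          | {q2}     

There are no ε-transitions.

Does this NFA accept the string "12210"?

Yes

Start in {q0}.
Read '1': q0→{q1, q5}; now {q1, q5}.
Read '2': q1→{q0, q1}, q5→{q2}; now {q0, q1, q2}.
Read '2': q0→∅, q1→{q0, q1}, q2→{q1}; now {q0, q1}.
Read '1': q0→{q1, q5}, q1→∅; now {q1, q5}.
Read '0': q1→∅, q5→{q0, q5}; now {q0, q5}.
The final set {q0, q5} contains the accepting state q5.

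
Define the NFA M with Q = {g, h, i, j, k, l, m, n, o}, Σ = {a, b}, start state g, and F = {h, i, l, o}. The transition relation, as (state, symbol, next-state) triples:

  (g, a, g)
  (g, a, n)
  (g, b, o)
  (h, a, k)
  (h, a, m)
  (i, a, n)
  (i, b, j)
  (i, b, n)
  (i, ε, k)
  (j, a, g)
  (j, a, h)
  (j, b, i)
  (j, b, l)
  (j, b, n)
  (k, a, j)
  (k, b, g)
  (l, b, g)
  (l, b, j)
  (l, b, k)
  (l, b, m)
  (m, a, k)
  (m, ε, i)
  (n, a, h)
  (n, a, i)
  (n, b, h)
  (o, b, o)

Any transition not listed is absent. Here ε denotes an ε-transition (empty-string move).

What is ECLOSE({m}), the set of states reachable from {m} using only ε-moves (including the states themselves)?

{i, k, m}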